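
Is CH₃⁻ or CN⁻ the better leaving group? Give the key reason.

CN⁻ is the better leaving group.
pKₐ(HCN) ≈ 9.2 versus pKₐ(CH₄) ≈ 48: CN⁻ is the much weaker base.
Sp carbon stabilises the charge somewhat, but still a poor LG.

CN⁻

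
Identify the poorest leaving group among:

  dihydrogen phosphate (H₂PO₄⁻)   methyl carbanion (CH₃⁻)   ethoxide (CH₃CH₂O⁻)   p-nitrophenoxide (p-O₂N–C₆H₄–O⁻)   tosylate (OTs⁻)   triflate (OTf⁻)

methyl carbanion (CH₃⁻)

Leaving-group ability tracks the stability of the departed species; conjugate-acid pKₐ is the usual yardstick (lower pKₐ → better LG).
triflate (OTf⁻): pKₐ(CF₃SO₃H (triflic acid)) ≈ -14
tosylate (OTs⁻): pKₐ(p-CH₃C₆H₄SO₃H (TsOH)) ≈ -2.8
dihydrogen phosphate (H₂PO₄⁻): pKₐ(H₃PO₄) ≈ 2.1
p-nitrophenoxide (p-O₂N–C₆H₄–O⁻): pKₐ(p-nitrophenol) ≈ 7.2
ethoxide (CH₃CH₂O⁻): pKₐ(CH₃CH₂OH) ≈ 16
methyl carbanion (CH₃⁻): pKₐ(CH₄) ≈ 48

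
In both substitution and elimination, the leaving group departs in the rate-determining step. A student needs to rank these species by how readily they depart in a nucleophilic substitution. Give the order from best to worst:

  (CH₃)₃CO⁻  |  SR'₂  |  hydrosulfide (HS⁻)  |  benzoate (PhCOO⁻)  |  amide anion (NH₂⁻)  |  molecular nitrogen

A good leaving group is a weak base: the lower the pKₐ of its conjugate acid, the more readily it departs.
molecular nitrogen: no meaningful conjugate acid; N₂ departs as an exceptionally stable neutral molecule
SR'₂: pKₐ(R'₂SH⁺) ≈ -7 — neutral; leaves from a sulfonium salt (R–SR'₂⁺)
benzoate (PhCOO⁻): pKₐ(C₆H₅COOH) ≈ 4.2
hydrosulfide (HS⁻): pKₐ(H₂S) ≈ 7
(CH₃)₃CO⁻: pKₐ(t-BuOH) ≈ 18 — bulky, strongly basic alkoxide
amide anion (NH₂⁻): pKₐ(NH₃) ≈ 38 — extremely strong base; never a leaving group

molecular nitrogen > SR'₂ > benzoate (PhCOO⁻) > hydrosulfide (HS⁻) > (CH₃)₃CO⁻ > amide anion (NH₂⁻)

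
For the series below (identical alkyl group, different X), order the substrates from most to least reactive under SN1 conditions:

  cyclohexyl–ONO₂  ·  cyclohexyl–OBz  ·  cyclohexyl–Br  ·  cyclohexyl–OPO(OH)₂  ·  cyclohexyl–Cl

cyclohexyl–Br > cyclohexyl–Cl > cyclohexyl–ONO₂ > cyclohexyl–OPO(OH)₂ > cyclohexyl–OBz

Same R in every case — rank the leaving groups.
The more stable X⁻ (or X) is on its own — i.e. the weaker a base it is — the better a leaving group it makes.
cyclohexyl–Br loses Br⁻: pKₐ(HBr) ≈ -9
cyclohexyl–Cl loses Cl⁻: pKₐ(HCl) ≈ -7
cyclohexyl–ONO₂ loses NO₃⁻: pKₐ(HNO₃) ≈ -1.3
cyclohexyl–OPO(OH)₂ loses H₂PO₄⁻: pKₐ(H₃PO₄) ≈ 2.1
cyclohexyl–OBz loses PhCOO⁻: pKₐ(C₆H₅COOH) ≈ 4.2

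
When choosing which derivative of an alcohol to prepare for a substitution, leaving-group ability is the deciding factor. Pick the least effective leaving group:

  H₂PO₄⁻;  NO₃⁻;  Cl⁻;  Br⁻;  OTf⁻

A good leaving group is a weak base: the lower the pKₐ of its conjugate acid, the more readily it departs.
OTf⁻: pKₐ(CF₃SO₃H (triflic acid)) ≈ -14
Br⁻: pKₐ(HBr) ≈ -9
Cl⁻: pKₐ(HCl) ≈ -7
NO₃⁻: pKₐ(HNO₃) ≈ -1.3
H₂PO₄⁻: pKₐ(H₃PO₄) ≈ 2.1

H₂PO₄⁻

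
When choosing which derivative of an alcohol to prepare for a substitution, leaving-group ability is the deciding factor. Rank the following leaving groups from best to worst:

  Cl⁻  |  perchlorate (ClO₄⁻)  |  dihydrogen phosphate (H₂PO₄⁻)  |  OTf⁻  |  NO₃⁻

Rank by basicity of the departing species: weakest base leaves most easily.
OTf⁻: pKₐ(CF₃SO₃H (triflic acid)) ≈ -14 — charge spread over three oxygens and a CF₃ group; the premier leaving group in synthesis
perchlorate (ClO₄⁻): pKₐ(HClO₄) ≈ -10 — extremely weak base; rarely used for safety reasons
Cl⁻: pKₐ(HCl) ≈ -7 — moderately weak base
NO₃⁻: pKₐ(HNO₃) ≈ -1.3
dihydrogen phosphate (H₂PO₄⁻): pKₐ(H₃PO₄) ≈ 2.1 — moderate base; biological leaving group after further activation

OTf⁻ > perchlorate (ClO₄⁻) > Cl⁻ > NO₃⁻ > dihydrogen phosphate (H₂PO₄⁻)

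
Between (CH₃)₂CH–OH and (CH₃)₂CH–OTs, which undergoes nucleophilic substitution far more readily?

From (CH₃)₂CH–OH the departing group would be OH⁻ (pKₐ(H₂O) ≈ 15.7). Strong base; essentially never leaves without prior activation.
From (CH₃)₂CH–OTs the leaving group is OTs⁻ (pKₐ(p-CH₃C₆H₄SO₃H (TsOH)) ≈ -2.8). Resonance-delocalised arenesulfonate.
(In practice (CH₃)₂CH–OTs is made from (CH₃)₂CH–OH by treatment with TsCl / pyridine, converting the hydroxyl into a tosylate.)

(CH₃)₂CH–OTs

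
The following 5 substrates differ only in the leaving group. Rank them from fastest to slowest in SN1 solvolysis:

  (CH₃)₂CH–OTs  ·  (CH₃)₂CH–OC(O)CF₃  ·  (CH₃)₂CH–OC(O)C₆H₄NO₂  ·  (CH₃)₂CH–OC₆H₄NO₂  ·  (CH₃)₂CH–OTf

Same R in every case — rank the leaving groups.
A good leaving group is a weak base: the lower the pKₐ of its conjugate acid, the more readily it departs.
(CH₃)₂CH–OTf loses OTf⁻: pKₐ(CF₃SO₃H (triflic acid)) ≈ -14
(CH₃)₂CH–OTs loses OTs⁻: pKₐ(p-CH₃C₆H₄SO₃H (TsOH)) ≈ -2.8
(CH₃)₂CH–OC(O)CF₃ loses CF₃COO⁻: pKₐ(CF₃COOH) ≈ 0.2
(CH₃)₂CH–OC(O)C₆H₄NO₂ loses p-O₂N–C₆H₄–COO⁻: pKₐ(p-nitrobenzoic acid) ≈ 3.4
(CH₃)₂CH–OC₆H₄NO₂ loses p-O₂N–C₆H₄–O⁻: pKₐ(p-nitrophenol) ≈ 7.2

(CH₃)₂CH–OTf > (CH₃)₂CH–OTs > (CH₃)₂CH–OC(O)CF₃ > (CH₃)₂CH–OC(O)C₆H₄NO₂ > (CH₃)₂CH–OC₆H₄NO₂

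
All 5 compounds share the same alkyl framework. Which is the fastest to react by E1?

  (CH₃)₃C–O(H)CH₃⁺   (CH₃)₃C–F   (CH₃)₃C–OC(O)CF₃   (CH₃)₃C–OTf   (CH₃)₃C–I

(CH₃)₃C–OTf

Same R in every case — rank the leaving groups.
Leaving-group ability tracks the stability of the departed species; conjugate-acid pKₐ is the usual yardstick (lower pKₐ → better LG).
(CH₃)₃C–OTf loses OTf⁻: pKₐ(CF₃SO₃H (triflic acid)) ≈ -14
(CH₃)₃C–I loses I⁻: pKₐ(HI) ≈ -10
(CH₃)₃C–O(H)CH₃⁺ loses R'OH: pKₐ(R'OH₂⁺) ≈ -2.4
(CH₃)₃C–OC(O)CF₃ loses CF₃COO⁻: pKₐ(CF₃COOH) ≈ 0.2
(CH₃)₃C–F loses F⁻: pKₐ(HF) ≈ 3.2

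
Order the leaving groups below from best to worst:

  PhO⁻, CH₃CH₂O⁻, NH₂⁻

PhO⁻ > CH₃CH₂O⁻ > NH₂⁻

The more stable X⁻ (or X) is on its own — i.e. the weaker a base it is — the better a leaving group it makes.
PhO⁻: pKₐ(C₆H₅OH (phenol)) ≈ 10 — resonance into the ring helps, but still a poor LG
CH₃CH₂O⁻: pKₐ(CH₃CH₂OH) ≈ 16
NH₂⁻: pKₐ(NH₃) ≈ 38 — extremely strong base; never a leaving group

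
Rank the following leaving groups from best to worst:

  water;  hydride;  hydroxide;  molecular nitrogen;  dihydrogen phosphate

molecular nitrogen > water > dihydrogen phosphate > hydroxide > hydride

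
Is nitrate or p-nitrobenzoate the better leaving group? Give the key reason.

nitrate is the better leaving group.
pKₐ(HNO₃) ≈ -1.3 versus pKₐ(p-nitrobenzoic acid) ≈ 3.4: nitrate is the much weaker base.
Resonance-delocalised over three oxygens.

nitrate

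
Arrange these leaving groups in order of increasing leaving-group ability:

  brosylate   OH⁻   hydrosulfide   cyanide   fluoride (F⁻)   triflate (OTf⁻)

triflate (OTf⁻): pKₐ(CF₃SO₃H (triflic acid)) ≈ -14 — charge spread over three oxygens and a CF₃ group; the premier leaving group in synthesis
brosylate: pKₐ(p-BrC₆H₄SO₃H) ≈ -2.8 — arenesulfonate with a p-bromo substituent
fluoride (F⁻): pKₐ(HF) ≈ 3.2
hydrosulfide: pKₐ(H₂S) ≈ 7 — larger and more polarisable than the oxygen analogue
cyanide: pKₐ(HCN) ≈ 9.2 — sp carbon stabilises the charge somewhat, but still a poor LG
OH⁻: pKₐ(H₂O) ≈ 15.7
Reversing gives the worst-to-best order requested.

OH⁻ < cyanide < hydrosulfide < fluoride (F⁻) < brosylate < triflate (OTf⁻)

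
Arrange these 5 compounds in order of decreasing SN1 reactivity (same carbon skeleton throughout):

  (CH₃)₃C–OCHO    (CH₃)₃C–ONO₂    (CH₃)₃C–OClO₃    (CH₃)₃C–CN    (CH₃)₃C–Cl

(CH₃)₃C–OClO₃ > (CH₃)₃C–Cl > (CH₃)₃C–ONO₂ > (CH₃)₃C–OCHO > (CH₃)₃C–CN

Same R in every case — rank the leaving groups.
Leaving-group ability tracks the stability of the departed species; conjugate-acid pKₐ is the usual yardstick (lower pKₐ → better LG).
(CH₃)₃C–OClO₃ loses ClO₄⁻: pKₐ(HClO₄) ≈ -10
(CH₃)₃C–Cl loses Cl⁻: pKₐ(HCl) ≈ -7
(CH₃)₃C–ONO₂ loses NO₃⁻: pKₐ(HNO₃) ≈ -1.3
(CH₃)₃C–OCHO loses HCOO⁻: pKₐ(HCOOH) ≈ 3.8
(CH₃)₃C–CN loses CN⁻: pKₐ(HCN) ≈ 9.2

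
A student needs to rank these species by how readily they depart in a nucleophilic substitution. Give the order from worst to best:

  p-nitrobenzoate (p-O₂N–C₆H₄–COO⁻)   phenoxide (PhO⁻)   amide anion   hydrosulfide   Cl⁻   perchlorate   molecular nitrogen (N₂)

molecular nitrogen (N₂): no meaningful conjugate acid; N₂ departs as an exceptionally stable neutral molecule
perchlorate: pKₐ(HClO₄) ≈ -10 — extremely weak base; rarely used for safety reasons
Cl⁻: pKₐ(HCl) ≈ -7
p-nitrobenzoate (p-O₂N–C₆H₄–COO⁻): pKₐ(p-nitrobenzoic acid) ≈ 3.4 — electron-withdrawing nitro group stabilises the carboxylate
hydrosulfide: pKₐ(H₂S) ≈ 7
phenoxide (PhO⁻): pKₐ(C₆H₅OH (phenol)) ≈ 10 — resonance into the ring helps, but still a poor LG
amide anion: pKₐ(NH₃) ≈ 38
Listed from poorest to best leaving group as asked.

amide anion < phenoxide (PhO⁻) < hydrosulfide < p-nitrobenzoate (p-O₂N–C₆H₄–COO⁻) < Cl⁻ < perchlorate < molecular nitrogen (N₂)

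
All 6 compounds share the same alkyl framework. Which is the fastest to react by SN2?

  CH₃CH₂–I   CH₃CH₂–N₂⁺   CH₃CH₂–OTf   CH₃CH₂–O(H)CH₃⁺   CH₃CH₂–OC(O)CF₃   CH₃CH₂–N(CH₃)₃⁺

With the same alkyl group throughout, only the leaving group differentiates the rates.
Leaving-group ability tracks the stability of the departed species; conjugate-acid pKₐ is the usual yardstick (lower pKₐ → better LG).
CH₃CH₂–N₂⁺ loses N₂: no meaningful conjugate acid; N₂ departs as an exceptionally stable neutral molecule
CH₃CH₂–OTf loses OTf⁻: pKₐ(CF₃SO₃H (triflic acid)) ≈ -14
CH₃CH₂–I loses I⁻: pKₐ(HI) ≈ -10
CH₃CH₂–O(H)CH₃⁺ loses R'OH: pKₐ(R'OH₂⁺) ≈ -2.4
CH₃CH₂–OC(O)CF₃ loses CF₃COO⁻: pKₐ(CF₃COOH) ≈ 0.2
CH₃CH₂–N(CH₃)₃⁺ loses NR'₃: pKₐ(R'₃NH⁺) ≈ 10.7

CH₃CH₂–N₂⁺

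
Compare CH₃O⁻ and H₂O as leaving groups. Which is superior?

H₂O

H₂O is the better leaving group.
pKₐ(H₃O⁺) ≈ -1.7 versus pKₐ(CH₃OH) ≈ 15.5: H₂O is the much weaker base.
Neutral; leaves from a protonated alcohol (R–OH₂⁺).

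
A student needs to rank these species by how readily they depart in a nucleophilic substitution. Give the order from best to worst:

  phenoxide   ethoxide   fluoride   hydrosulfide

fluoride > hydrosulfide > phenoxide > ethoxide

The more stable X⁻ (or X) is on its own — i.e. the weaker a base it is — the better a leaving group it makes.
fluoride: pKₐ(HF) ≈ 3.2 — small and strongly basic; the poor halide leaving group
hydrosulfide: pKₐ(H₂S) ≈ 7 — larger and more polarisable than the oxygen analogue
phenoxide: pKₐ(C₆H₅OH (phenol)) ≈ 10 — resonance into the ring helps, but still a poor LG
ethoxide: pKₐ(CH₃CH₂OH) ≈ 16 — strong base; alkoxides do not leave unassisted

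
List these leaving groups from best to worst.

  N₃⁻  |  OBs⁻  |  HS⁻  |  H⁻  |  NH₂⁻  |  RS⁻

OBs⁻ > N₃⁻ > HS⁻ > RS⁻ > H⁻ > NH₂⁻

OBs⁻: pKₐ(p-BrC₆H₄SO₃H) ≈ -2.8
N₃⁻: pKₐ(HN₃) ≈ 4.7
HS⁻: pKₐ(H₂S) ≈ 7
RS⁻: pKₐ(RSH (a thiol)) ≈ 10.5
H⁻: pKₐ(H₂) ≈ 36
NH₂⁻: pKₐ(NH₃) ≈ 38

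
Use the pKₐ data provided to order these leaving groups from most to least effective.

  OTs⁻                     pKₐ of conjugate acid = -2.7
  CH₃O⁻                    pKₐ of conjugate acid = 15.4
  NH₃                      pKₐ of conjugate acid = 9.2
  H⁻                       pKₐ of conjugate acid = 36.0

Lower conjugate-acid pKₐ ⇒ weaker base ⇒ better leaving group.
Sorting by the given values: OTs⁻ (-2.7), NH₃ (9.2), CH₃O⁻ (15.4), H⁻ (36.0).

OTs⁻ > NH₃ > CH₃O⁻ > H⁻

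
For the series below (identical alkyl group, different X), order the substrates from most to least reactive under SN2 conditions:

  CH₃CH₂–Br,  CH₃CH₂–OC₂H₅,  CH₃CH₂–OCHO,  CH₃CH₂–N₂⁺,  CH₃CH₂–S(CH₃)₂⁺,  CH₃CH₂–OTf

CH₃CH₂–N₂⁺ > CH₃CH₂–OTf > CH₃CH₂–Br > CH₃CH₂–S(CH₃)₂⁺ > CH₃CH₂–OCHO > CH₃CH₂–OC₂H₅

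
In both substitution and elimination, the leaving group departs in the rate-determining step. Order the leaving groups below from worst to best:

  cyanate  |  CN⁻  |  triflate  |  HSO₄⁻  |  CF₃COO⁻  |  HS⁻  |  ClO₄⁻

CN⁻ < HS⁻ < cyanate < CF₃COO⁻ < HSO₄⁻ < ClO₄⁻ < triflate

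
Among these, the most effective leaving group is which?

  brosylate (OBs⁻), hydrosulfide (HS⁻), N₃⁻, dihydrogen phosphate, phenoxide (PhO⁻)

brosylate (OBs⁻)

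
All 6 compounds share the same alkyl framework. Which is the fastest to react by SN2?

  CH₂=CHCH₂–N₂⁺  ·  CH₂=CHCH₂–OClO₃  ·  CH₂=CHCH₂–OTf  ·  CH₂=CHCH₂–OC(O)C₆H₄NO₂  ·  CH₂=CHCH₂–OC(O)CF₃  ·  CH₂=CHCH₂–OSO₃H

CH₂=CHCH₂–N₂⁺

Identical carbon frameworks mean the comparison reduces to leaving-group quality.
The more stable X⁻ (or X) is on its own — i.e. the weaker a base it is — the better a leaving group it makes.
CH₂=CHCH₂–N₂⁺ loses N₂: no meaningful conjugate acid; N₂ departs as an exceptionally stable neutral molecule
CH₂=CHCH₂–OTf loses OTf⁻: pKₐ(CF₃SO₃H (triflic acid)) ≈ -14
CH₂=CHCH₂–OClO₃ loses ClO₄⁻: pKₐ(HClO₄) ≈ -10
CH₂=CHCH₂–OSO₃H loses HSO₄⁻: pKₐ(H₂SO₄) ≈ -3
CH₂=CHCH₂–OC(O)CF₃ loses CF₃COO⁻: pKₐ(CF₃COOH) ≈ 0.2
CH₂=CHCH₂–OC(O)C₆H₄NO₂ loses p-O₂N–C₆H₄–COO⁻: pKₐ(p-nitrobenzoic acid) ≈ 3.4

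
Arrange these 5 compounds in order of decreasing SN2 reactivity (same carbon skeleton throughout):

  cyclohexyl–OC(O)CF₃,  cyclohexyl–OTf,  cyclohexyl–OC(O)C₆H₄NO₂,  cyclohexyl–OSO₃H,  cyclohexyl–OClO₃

With the same alkyl group throughout, only the leaving group differentiates the rates.
A good leaving group is a weak base: the lower the pKₐ of its conjugate acid, the more readily it departs.
cyclohexyl–OTf loses OTf⁻: pKₐ(CF₃SO₃H (triflic acid)) ≈ -14
cyclohexyl–OClO₃ loses ClO₄⁻: pKₐ(HClO₄) ≈ -10
cyclohexyl–OSO₃H loses HSO₄⁻: pKₐ(H₂SO₄) ≈ -3
cyclohexyl–OC(O)CF₃ loses CF₃COO⁻: pKₐ(CF₃COOH) ≈ 0.2
cyclohexyl–OC(O)C₆H₄NO₂ loses p-O₂N–C₆H₄–COO⁻: pKₐ(p-nitrobenzoic acid) ≈ 3.4

cyclohexyl–OTf > cyclohexyl–OClO₃ > cyclohexyl–OSO₃H > cyclohexyl–OC(O)CF₃ > cyclohexyl–OC(O)C₆H₄NO₂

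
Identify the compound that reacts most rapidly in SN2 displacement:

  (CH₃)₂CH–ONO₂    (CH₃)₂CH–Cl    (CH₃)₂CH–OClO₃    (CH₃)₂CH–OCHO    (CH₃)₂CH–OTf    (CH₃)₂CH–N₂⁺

(CH₃)₂CH–N₂⁺

The skeletons are identical, so relative rate is governed entirely by leaving-group ability.
A good leaving group is a weak base: the lower the pKₐ of its conjugate acid, the more readily it departs.
(CH₃)₂CH–N₂⁺ loses N₂: no meaningful conjugate acid; N₂ departs as an exceptionally stable neutral molecule
(CH₃)₂CH–OTf loses OTf⁻: pKₐ(CF₃SO₃H (triflic acid)) ≈ -14
(CH₃)₂CH–OClO₃ loses ClO₄⁻: pKₐ(HClO₄) ≈ -10
(CH₃)₂CH–Cl loses Cl⁻: pKₐ(HCl) ≈ -7
(CH₃)₂CH–ONO₂ loses NO₃⁻: pKₐ(HNO₃) ≈ -1.3
(CH₃)₂CH–OCHO loses HCOO⁻: pKₐ(HCOOH) ≈ 3.8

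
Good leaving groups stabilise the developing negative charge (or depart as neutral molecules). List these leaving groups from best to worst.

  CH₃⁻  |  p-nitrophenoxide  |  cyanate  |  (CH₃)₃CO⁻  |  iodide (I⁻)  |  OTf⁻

OTf⁻ > iodide (I⁻) > cyanate > p-nitrophenoxide > (CH₃)₃CO⁻ > CH₃⁻

Leaving-group ability tracks the stability of the departed species; conjugate-acid pKₐ is the usual yardstick (lower pKₐ → better LG).
OTf⁻: pKₐ(CF₃SO₃H (triflic acid)) ≈ -14 — charge spread over three oxygens and a CF₃ group; the premier leaving group in synthesis
iodide (I⁻): pKₐ(HI) ≈ -10 — large, highly polarisable; very weak base
cyanate: pKₐ(HOCN) ≈ 3.5
p-nitrophenoxide: pKₐ(p-nitrophenol) ≈ 7.2 — nitro group delocalises the charge; the classic chromogenic LG
(CH₃)₃CO⁻: pKₐ(t-BuOH) ≈ 18 — bulky, strongly basic alkoxide
CH₃⁻: pKₐ(CH₄) ≈ 48 — unstabilised carbanion; the worst conceivable leaving group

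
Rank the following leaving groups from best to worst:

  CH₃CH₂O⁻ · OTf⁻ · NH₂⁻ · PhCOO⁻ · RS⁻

OTf⁻ > PhCOO⁻ > RS⁻ > CH₃CH₂O⁻ > NH₂⁻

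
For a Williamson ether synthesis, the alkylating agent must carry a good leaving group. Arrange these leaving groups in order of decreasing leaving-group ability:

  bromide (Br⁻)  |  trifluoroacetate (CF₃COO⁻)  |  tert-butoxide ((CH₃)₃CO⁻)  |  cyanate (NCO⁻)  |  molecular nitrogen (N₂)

molecular nitrogen (N₂): no meaningful conjugate acid; N₂ departs as an exceptionally stable neutral molecule
bromide (Br⁻): pKₐ(HBr) ≈ -9 — weak base; good leaving group
trifluoroacetate (CF₃COO⁻): pKₐ(CF₃COOH) ≈ 0.2
cyanate (NCO⁻): pKₐ(HOCN) ≈ 3.5 — resonance between N and O
tert-butoxide ((CH₃)₃CO⁻): pKₐ(t-BuOH) ≈ 18 — bulky, strongly basic alkoxide

molecular nitrogen (N₂) > bromide (Br⁻) > trifluoroacetate (CF₃COO⁻) > cyanate (NCO⁻) > tert-butoxide ((CH₃)₃CO⁻)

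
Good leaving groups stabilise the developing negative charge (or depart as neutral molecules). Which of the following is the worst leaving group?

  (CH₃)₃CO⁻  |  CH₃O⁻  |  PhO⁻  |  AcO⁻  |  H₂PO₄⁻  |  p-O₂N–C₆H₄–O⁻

(CH₃)₃CO⁻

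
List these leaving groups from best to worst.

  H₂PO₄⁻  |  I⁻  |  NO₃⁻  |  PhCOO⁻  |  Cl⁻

I⁻ > Cl⁻ > NO₃⁻ > H₂PO₄⁻ > PhCOO⁻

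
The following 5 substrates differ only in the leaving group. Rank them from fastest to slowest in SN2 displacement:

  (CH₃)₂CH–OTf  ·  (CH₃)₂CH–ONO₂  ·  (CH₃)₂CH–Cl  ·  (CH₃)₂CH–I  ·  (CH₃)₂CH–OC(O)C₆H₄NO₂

Same R in every case — rank the leaving groups.
Rank by basicity of the departing species: weakest base leaves most easily.
(CH₃)₂CH–OTf loses OTf⁻: pKₐ(CF₃SO₃H (triflic acid)) ≈ -14
(CH₃)₂CH–I loses I⁻: pKₐ(HI) ≈ -10
(CH₃)₂CH–Cl loses Cl⁻: pKₐ(HCl) ≈ -7
(CH₃)₂CH–ONO₂ loses NO₃⁻: pKₐ(HNO₃) ≈ -1.3
(CH₃)₂CH–OC(O)C₆H₄NO₂ loses p-O₂N–C₆H₄–COO⁻: pKₐ(p-nitrobenzoic acid) ≈ 3.4

(CH₃)₂CH–OTf > (CH₃)₂CH–I > (CH₃)₂CH–Cl > (CH₃)₂CH–ONO₂ > (CH₃)₂CH–OC(O)C₆H₄NO₂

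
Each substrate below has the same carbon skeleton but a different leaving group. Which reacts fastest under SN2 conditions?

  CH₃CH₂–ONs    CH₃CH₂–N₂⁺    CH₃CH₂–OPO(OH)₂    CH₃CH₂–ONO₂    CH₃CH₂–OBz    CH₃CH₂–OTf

The skeletons are identical, so relative rate is governed entirely by leaving-group ability.
Rank by basicity of the departing species: weakest base leaves most easily.
CH₃CH₂–N₂⁺ loses N₂: no meaningful conjugate acid; N₂ departs as an exceptionally stable neutral molecule
CH₃CH₂–OTf loses OTf⁻: pKₐ(CF₃SO₃H (triflic acid)) ≈ -14
CH₃CH₂–ONs loses ONs⁻: pKₐ(p-O₂NC₆H₄SO₃H) ≈ -3.5
CH₃CH₂–ONO₂ loses NO₃⁻: pKₐ(HNO₃) ≈ -1.3
CH₃CH₂–OPO(OH)₂ loses H₂PO₄⁻: pKₐ(H₃PO₄) ≈ 2.1
CH₃CH₂–OBz loses PhCOO⁻: pKₐ(C₆H₅COOH) ≈ 4.2

CH₃CH₂–N₂⁺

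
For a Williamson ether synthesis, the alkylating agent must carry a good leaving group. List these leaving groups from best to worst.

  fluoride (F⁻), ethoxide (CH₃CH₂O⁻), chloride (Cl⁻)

A good leaving group is a weak base: the lower the pKₐ of its conjugate acid, the more readily it departs.
chloride (Cl⁻): pKₐ(HCl) ≈ -7
fluoride (F⁻): pKₐ(HF) ≈ 3.2
ethoxide (CH₃CH₂O⁻): pKₐ(CH₃CH₂OH) ≈ 16

chloride (Cl⁻) > fluoride (F⁻) > ethoxide (CH₃CH₂O⁻)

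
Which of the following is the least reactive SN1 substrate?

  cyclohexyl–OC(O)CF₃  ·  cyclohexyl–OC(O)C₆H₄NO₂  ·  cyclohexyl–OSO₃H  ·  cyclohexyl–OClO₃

The skeletons are identical, so relative rate is governed entirely by leaving-group ability.
The more stable X⁻ (or X) is on its own — i.e. the weaker a base it is — the better a leaving group it makes.
cyclohexyl–OClO₃ loses ClO₄⁻: pKₐ(HClO₄) ≈ -10
cyclohexyl–OSO₃H loses HSO₄⁻: pKₐ(H₂SO₄) ≈ -3
cyclohexyl–OC(O)CF₃ loses CF₃COO⁻: pKₐ(CF₃COOH) ≈ 0.2
cyclohexyl–OC(O)C₆H₄NO₂ loses p-O₂N–C₆H₄–COO⁻: pKₐ(p-nitrobenzoic acid) ≈ 3.4

cyclohexyl–OC(O)C₆H₄NO₂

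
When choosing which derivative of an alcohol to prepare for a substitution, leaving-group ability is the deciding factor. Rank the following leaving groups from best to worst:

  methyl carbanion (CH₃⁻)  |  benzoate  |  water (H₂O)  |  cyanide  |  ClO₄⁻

ClO₄⁻ > water (H₂O) > benzoate > cyanide > methyl carbanion (CH₃⁻)

Rank by basicity of the departing species: weakest base leaves most easily.
ClO₄⁻: pKₐ(HClO₄) ≈ -10
water (H₂O): pKₐ(H₃O⁺) ≈ -1.7
benzoate: pKₐ(C₆H₅COOH) ≈ 4.2
cyanide: pKₐ(HCN) ≈ 9.2
methyl carbanion (CH₃⁻): pKₐ(CH₄) ≈ 48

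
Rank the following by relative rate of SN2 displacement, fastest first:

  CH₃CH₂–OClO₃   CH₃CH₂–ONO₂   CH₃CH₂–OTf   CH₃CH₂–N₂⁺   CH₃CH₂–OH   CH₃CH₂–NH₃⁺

The skeletons are identical, so relative rate is governed entirely by leaving-group ability.
The more stable X⁻ (or X) is on its own — i.e. the weaker a base it is — the better a leaving group it makes.
CH₃CH₂–N₂⁺ loses N₂: no meaningful conjugate acid; N₂ departs as an exceptionally stable neutral molecule
CH₃CH₂–OTf loses OTf⁻: pKₐ(CF₃SO₃H (triflic acid)) ≈ -14
CH₃CH₂–OClO₃ loses ClO₄⁻: pKₐ(HClO₄) ≈ -10
CH₃CH₂–ONO₂ loses NO₃⁻: pKₐ(HNO₃) ≈ -1.3
CH₃CH₂–NH₃⁺ loses NH₃: pKₐ(NH₄⁺) ≈ 9.2
CH₃CH₂–OH loses OH⁻: pKₐ(H₂O) ≈ 15.7

CH₃CH₂–N₂⁺ > CH₃CH₂–OTf > CH₃CH₂–OClO₃ > CH₃CH₂–ONO₂ > CH₃CH₂–NH₃⁺ > CH₃CH₂–OH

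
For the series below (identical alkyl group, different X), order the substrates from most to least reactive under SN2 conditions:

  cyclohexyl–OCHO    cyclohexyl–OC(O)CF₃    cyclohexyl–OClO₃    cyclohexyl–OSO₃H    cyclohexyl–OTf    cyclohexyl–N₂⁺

cyclohexyl–N₂⁺ > cyclohexyl–OTf > cyclohexyl–OClO₃ > cyclohexyl–OSO₃H > cyclohexyl–OC(O)CF₃ > cyclohexyl–OCHO

The skeletons are identical, so relative rate is governed entirely by leaving-group ability.
Rank by basicity of the departing species: weakest base leaves most easily.
cyclohexyl–N₂⁺ loses N₂: no meaningful conjugate acid; N₂ departs as an exceptionally stable neutral molecule
cyclohexyl–OTf loses OTf⁻: pKₐ(CF₃SO₃H (triflic acid)) ≈ -14
cyclohexyl–OClO₃ loses ClO₄⁻: pKₐ(HClO₄) ≈ -10
cyclohexyl–OSO₃H loses HSO₄⁻: pKₐ(H₂SO₄) ≈ -3
cyclohexyl–OC(O)CF₃ loses CF₃COO⁻: pKₐ(CF₃COOH) ≈ 0.2
cyclohexyl–OCHO loses HCOO⁻: pKₐ(HCOOH) ≈ 3.8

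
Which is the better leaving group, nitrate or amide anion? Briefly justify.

nitrate

nitrate is the better leaving group.
pKₐ(HNO₃) ≈ -1.3 versus pKₐ(NH₃) ≈ 38: nitrate is the much weaker base.
Resonance-delocalised over three oxygens.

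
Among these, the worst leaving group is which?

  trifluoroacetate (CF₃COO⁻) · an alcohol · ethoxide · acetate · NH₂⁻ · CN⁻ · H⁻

A good leaving group is a weak base: the lower the pKₐ of its conjugate acid, the more readily it departs.
an alcohol: pKₐ(R'OH₂⁺) ≈ -2.4
trifluoroacetate (CF₃COO⁻): pKₐ(CF₃COOH) ≈ 0.2
acetate: pKₐ(CH₃COOH) ≈ 4.8
CN⁻: pKₐ(HCN) ≈ 9.2
ethoxide: pKₐ(CH₃CH₂OH) ≈ 16
H⁻: pKₐ(H₂) ≈ 36
NH₂⁻: pKₐ(NH₃) ≈ 38

NH₂⁻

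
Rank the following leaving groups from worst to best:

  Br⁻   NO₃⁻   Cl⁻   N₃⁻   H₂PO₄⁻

Br⁻: pKₐ(HBr) ≈ -9 — weak base; good leaving group
Cl⁻: pKₐ(HCl) ≈ -7 — moderately weak base
NO₃⁻: pKₐ(HNO₃) ≈ -1.3 — resonance-delocalised over three oxygens
H₂PO₄⁻: pKₐ(H₃PO₄) ≈ 2.1 — moderate base; biological leaving group after further activation
N₃⁻: pKₐ(HN₃) ≈ 4.7 — linear, resonance-stabilised
Reversing gives the worst-to-best order requested.

N₃⁻ < H₂PO₄⁻ < NO₃⁻ < Cl⁻ < Br⁻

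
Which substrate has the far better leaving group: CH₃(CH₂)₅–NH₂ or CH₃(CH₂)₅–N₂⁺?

CH₃(CH₂)₅–N₂⁺

From CH₃(CH₂)₅–NH₂ the departing group would be NH₂⁻ (pKₐ(NH₃) ≈ 38). Extremely strong base; never a leaving group.
From CH₃(CH₂)₅–N₂⁺ the leaving group is N₂ (no meaningful conjugate acid; N₂ departs as an exceptionally stable neutral molecule).
(In practice CH₃(CH₂)₅–N₂⁺ is made from CH₃(CH₂)₅–NH₂ by diazotisation (NaNO₂ / HCl, 0 °C), generating a diazonium salt that expels N₂.)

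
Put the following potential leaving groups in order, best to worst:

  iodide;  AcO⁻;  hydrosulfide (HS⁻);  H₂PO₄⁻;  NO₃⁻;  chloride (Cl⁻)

Leaving-group ability tracks the stability of the departed species; conjugate-acid pKₐ is the usual yardstick (lower pKₐ → better LG).
iodide: pKₐ(HI) ≈ -10
chloride (Cl⁻): pKₐ(HCl) ≈ -7
NO₃⁻: pKₐ(HNO₃) ≈ -1.3
H₂PO₄⁻: pKₐ(H₃PO₄) ≈ 2.1
AcO⁻: pKₐ(CH₃COOH) ≈ 4.8
hydrosulfide (HS⁻): pKₐ(H₂S) ≈ 7

iodide > chloride (Cl⁻) > NO₃⁻ > H₂PO₄⁻ > AcO⁻ > hydrosulfide (HS⁻)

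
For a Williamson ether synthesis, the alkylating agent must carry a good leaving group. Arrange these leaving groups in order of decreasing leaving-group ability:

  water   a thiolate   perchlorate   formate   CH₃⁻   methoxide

perchlorate > water > formate > a thiolate > methoxide > CH₃⁻

A good leaving group is a weak base: the lower the pKₐ of its conjugate acid, the more readily it departs.
perchlorate: pKₐ(HClO₄) ≈ -10
water: pKₐ(H₃O⁺) ≈ -1.7
formate: pKₐ(HCOOH) ≈ 3.8
a thiolate: pKₐ(RSH (a thiol)) ≈ 10.5
methoxide: pKₐ(CH₃OH) ≈ 15.5
CH₃⁻: pKₐ(CH₄) ≈ 48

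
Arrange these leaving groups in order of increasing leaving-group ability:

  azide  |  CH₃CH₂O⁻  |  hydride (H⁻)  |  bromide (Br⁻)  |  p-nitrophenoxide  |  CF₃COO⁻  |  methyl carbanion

methyl carbanion < hydride (H⁻) < CH₃CH₂O⁻ < p-nitrophenoxide < azide < CF₃COO⁻ < bromide (Br⁻)

Rank by basicity of the departing species: weakest base leaves most easily.
bromide (Br⁻): pKₐ(HBr) ≈ -9
CF₃COO⁻: pKₐ(CF₃COOH) ≈ 0.2
azide: pKₐ(HN₃) ≈ 4.7
p-nitrophenoxide: pKₐ(p-nitrophenol) ≈ 7.2
CH₃CH₂O⁻: pKₐ(CH₃CH₂OH) ≈ 16
hydride (H⁻): pKₐ(H₂) ≈ 36
methyl carbanion: pKₐ(CH₄) ≈ 48
Reversing gives the worst-to-best order requested.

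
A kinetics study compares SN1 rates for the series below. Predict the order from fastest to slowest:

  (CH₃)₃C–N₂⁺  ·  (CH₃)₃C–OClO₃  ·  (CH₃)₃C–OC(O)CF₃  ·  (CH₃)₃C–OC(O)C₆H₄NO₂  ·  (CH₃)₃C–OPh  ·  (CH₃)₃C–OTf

The skeletons are identical, so relative rate is governed entirely by leaving-group ability.
The more stable X⁻ (or X) is on its own — i.e. the weaker a base it is — the better a leaving group it makes.
(CH₃)₃C–N₂⁺ loses N₂: no meaningful conjugate acid; N₂ departs as an exceptionally stable neutral molecule
(CH₃)₃C–OTf loses OTf⁻: pKₐ(CF₃SO₃H (triflic acid)) ≈ -14
(CH₃)₃C–OClO₃ loses ClO₄⁻: pKₐ(HClO₄) ≈ -10
(CH₃)₃C–OC(O)CF₃ loses CF₃COO⁻: pKₐ(CF₃COOH) ≈ 0.2
(CH₃)₃C–OC(O)C₆H₄NO₂ loses p-O₂N–C₆H₄–COO⁻: pKₐ(p-nitrobenzoic acid) ≈ 3.4
(CH₃)₃C–OPh loses PhO⁻: pKₐ(C₆H₅OH (phenol)) ≈ 10

(CH₃)₃C–N₂⁺ > (CH₃)₃C–OTf > (CH₃)₃C–OClO₃ > (CH₃)₃C–OC(O)CF₃ > (CH₃)₃C–OC(O)C₆H₄NO₂ > (CH₃)₃C–OPh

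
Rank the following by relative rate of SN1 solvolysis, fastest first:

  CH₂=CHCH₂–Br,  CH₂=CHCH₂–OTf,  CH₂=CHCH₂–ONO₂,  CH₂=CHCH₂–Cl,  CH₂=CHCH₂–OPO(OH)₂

CH₂=CHCH₂–OTf > CH₂=CHCH₂–Br > CH₂=CHCH₂–Cl > CH₂=CHCH₂–ONO₂ > CH₂=CHCH₂–OPO(OH)₂

The skeletons are identical, so relative rate is governed entirely by leaving-group ability.
Rank by basicity of the departing species: weakest base leaves most easily.
CH₂=CHCH₂–OTf loses OTf⁻: pKₐ(CF₃SO₃H (triflic acid)) ≈ -14
CH₂=CHCH₂–Br loses Br⁻: pKₐ(HBr) ≈ -9
CH₂=CHCH₂–Cl loses Cl⁻: pKₐ(HCl) ≈ -7
CH₂=CHCH₂–ONO₂ loses NO₃⁻: pKₐ(HNO₃) ≈ -1.3
CH₂=CHCH₂–OPO(OH)₂ loses H₂PO₄⁻: pKₐ(H₃PO₄) ≈ 2.1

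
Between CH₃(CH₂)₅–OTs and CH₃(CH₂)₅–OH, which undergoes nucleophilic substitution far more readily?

CH₃(CH₂)₅–OTs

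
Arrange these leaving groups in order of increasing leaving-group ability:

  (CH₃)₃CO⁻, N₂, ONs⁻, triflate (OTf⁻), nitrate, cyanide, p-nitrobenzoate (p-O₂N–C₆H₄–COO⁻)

N₂: no meaningful conjugate acid; N₂ departs as an exceptionally stable neutral molecule
triflate (OTf⁻): pKₐ(CF₃SO₃H (triflic acid)) ≈ -14 — charge spread over three oxygens and a CF₃ group; the premier leaving group in synthesis
ONs⁻: pKₐ(p-O₂NC₆H₄SO₃H) ≈ -3.5
nitrate: pKₐ(HNO₃) ≈ -1.3 — resonance-delocalised over three oxygens
p-nitrobenzoate (p-O₂N–C₆H₄–COO⁻): pKₐ(p-nitrobenzoic acid) ≈ 3.4 — electron-withdrawing nitro group stabilises the carboxylate
cyanide: pKₐ(HCN) ≈ 9.2 — sp carbon stabilises the charge somewhat, but still a poor LG
(CH₃)₃CO⁻: pKₐ(t-BuOH) ≈ 18 — bulky, strongly basic alkoxide
The question asks for worst first, so the sequence is read in increasing leaving-group ability.

(CH₃)₃CO⁻ < cyanide < p-nitrobenzoate (p-O₂N–C₆H₄–COO⁻) < nitrate < ONs⁻ < triflate (OTf⁻) < N₂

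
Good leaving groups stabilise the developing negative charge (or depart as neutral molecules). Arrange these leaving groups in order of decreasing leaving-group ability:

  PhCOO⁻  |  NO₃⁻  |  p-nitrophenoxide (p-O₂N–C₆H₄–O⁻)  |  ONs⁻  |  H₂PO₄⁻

ONs⁻ > NO₃⁻ > H₂PO₄⁻ > PhCOO⁻ > p-nitrophenoxide (p-O₂N–C₆H₄–O⁻)

A good leaving group is a weak base: the lower the pKₐ of its conjugate acid, the more readily it departs.
ONs⁻: pKₐ(p-O₂NC₆H₄SO₃H) ≈ -3.5 — p-nitro group further stabilises the sulfonate
NO₃⁻: pKₐ(HNO₃) ≈ -1.3 — resonance-delocalised over three oxygens
H₂PO₄⁻: pKₐ(H₃PO₄) ≈ 2.1
PhCOO⁻: pKₐ(C₆H₅COOH) ≈ 4.2 — aryl carboxylate
p-nitrophenoxide (p-O₂N–C₆H₄–O⁻): pKₐ(p-nitrophenol) ≈ 7.2 — nitro group delocalises the charge; the classic chromogenic LG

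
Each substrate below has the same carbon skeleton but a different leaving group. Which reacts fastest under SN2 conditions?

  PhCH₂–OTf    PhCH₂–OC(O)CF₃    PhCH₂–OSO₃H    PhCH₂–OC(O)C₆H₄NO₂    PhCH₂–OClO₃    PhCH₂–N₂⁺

PhCH₂–N₂⁺

The skeletons are identical, so relative rate is governed entirely by leaving-group ability.
Leaving-group ability tracks the stability of the departed species; conjugate-acid pKₐ is the usual yardstick (lower pKₐ → better LG).
PhCH₂–N₂⁺ loses N₂: no meaningful conjugate acid; N₂ departs as an exceptionally stable neutral molecule
PhCH₂–OTf loses OTf⁻: pKₐ(CF₃SO₃H (triflic acid)) ≈ -14
PhCH₂–OClO₃ loses ClO₄⁻: pKₐ(HClO₄) ≈ -10
PhCH₂–OSO₃H loses HSO₄⁻: pKₐ(H₂SO₄) ≈ -3
PhCH₂–OC(O)CF₃ loses CF₃COO⁻: pKₐ(CF₃COOH) ≈ 0.2
PhCH₂–OC(O)C₆H₄NO₂ loses p-O₂N–C₆H₄–COO⁻: pKₐ(p-nitrobenzoic acid) ≈ 3.4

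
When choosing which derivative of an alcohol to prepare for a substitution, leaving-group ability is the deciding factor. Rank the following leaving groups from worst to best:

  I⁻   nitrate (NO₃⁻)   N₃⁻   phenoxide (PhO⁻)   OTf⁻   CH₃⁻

A good leaving group is a weak base: the lower the pKₐ of its conjugate acid, the more readily it departs.
OTf⁻: pKₐ(CF₃SO₃H (triflic acid)) ≈ -14
I⁻: pKₐ(HI) ≈ -10
nitrate (NO₃⁻): pKₐ(HNO₃) ≈ -1.3 — resonance-delocalised over three oxygens
N₃⁻: pKₐ(HN₃) ≈ 4.7 — linear, resonance-stabilised
phenoxide (PhO⁻): pKₐ(C₆H₅OH (phenol)) ≈ 10 — resonance into the ring helps, but still a poor LG
CH₃⁻: pKₐ(CH₄) ≈ 48
Reversing gives the worst-to-best order requested.

CH₃⁻ < phenoxide (PhO⁻) < N₃⁻ < nitrate (NO₃⁻) < I⁻ < OTf⁻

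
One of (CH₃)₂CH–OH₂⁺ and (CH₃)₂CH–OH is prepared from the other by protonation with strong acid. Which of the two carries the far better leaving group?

(CH₃)₂CH–OH₂⁺

From (CH₃)₂CH–OH the departing group would be OH⁻ (pKₐ(H₂O) ≈ 15.7). Strong base; essentially never leaves without prior activation.
From (CH₃)₂CH–OH₂⁺ the leaving group is H₂O (pKₐ(H₃O⁺) ≈ -1.7). Neutral; leaves from a protonated alcohol (R–OH₂⁺).
Protonation with strong acid works by converting the leaving group from hydroxide to neutral water, making (CH₃)₂CH–OH₂⁺ enormously more reactive.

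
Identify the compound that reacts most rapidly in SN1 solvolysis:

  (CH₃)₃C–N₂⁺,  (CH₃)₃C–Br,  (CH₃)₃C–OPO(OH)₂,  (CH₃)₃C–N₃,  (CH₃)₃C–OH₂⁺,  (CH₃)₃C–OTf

With the same alkyl group throughout, only the leaving group differentiates the rates.
A good leaving group is a weak base: the lower the pKₐ of its conjugate acid, the more readily it departs.
(CH₃)₃C–N₂⁺ loses N₂: no meaningful conjugate acid; N₂ departs as an exceptionally stable neutral molecule
(CH₃)₃C–OTf loses OTf⁻: pKₐ(CF₃SO₃H (triflic acid)) ≈ -14
(CH₃)₃C–Br loses Br⁻: pKₐ(HBr) ≈ -9
(CH₃)₃C–OH₂⁺ loses H₂O: pKₐ(H₃O⁺) ≈ -1.7
(CH₃)₃C–OPO(OH)₂ loses H₂PO₄⁻: pKₐ(H₃PO₄) ≈ 2.1
(CH₃)₃C–N₃ loses N₃⁻: pKₐ(HN₃) ≈ 4.7

(CH₃)₃C–N₂⁺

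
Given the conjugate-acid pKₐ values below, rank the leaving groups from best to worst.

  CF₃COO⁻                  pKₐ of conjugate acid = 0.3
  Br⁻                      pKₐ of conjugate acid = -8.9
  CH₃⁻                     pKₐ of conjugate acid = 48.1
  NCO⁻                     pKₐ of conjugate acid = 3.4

Br⁻ > CF₃COO⁻ > NCO⁻ > CH₃⁻

Lower conjugate-acid pKₐ ⇒ weaker base ⇒ better leaving group.
Sorting by the given values: Br⁻ (-8.9), CF₃COO⁻ (0.3), NCO⁻ (3.4), CH₃⁻ (48.1).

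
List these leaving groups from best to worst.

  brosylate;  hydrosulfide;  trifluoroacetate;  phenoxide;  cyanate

The more stable X⁻ (or X) is on its own — i.e. the weaker a base it is — the better a leaving group it makes.
brosylate: pKₐ(p-BrC₆H₄SO₃H) ≈ -2.8
trifluoroacetate: pKₐ(CF₃COOH) ≈ 0.2
cyanate: pKₐ(HOCN) ≈ 3.5
hydrosulfide: pKₐ(H₂S) ≈ 7
phenoxide: pKₐ(C₆H₅OH (phenol)) ≈ 10

brosylate > trifluoroacetate > cyanate > hydrosulfide > phenoxide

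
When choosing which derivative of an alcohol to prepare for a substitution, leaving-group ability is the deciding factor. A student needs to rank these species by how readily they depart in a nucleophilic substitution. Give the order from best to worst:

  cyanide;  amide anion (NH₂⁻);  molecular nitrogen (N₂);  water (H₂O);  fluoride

The more stable X⁻ (or X) is on its own — i.e. the weaker a base it is — the better a leaving group it makes.
molecular nitrogen (N₂): no meaningful conjugate acid; N₂ departs as an exceptionally stable neutral molecule
water (H₂O): pKₐ(H₃O⁺) ≈ -1.7 — neutral; leaves from a protonated alcohol (R–OH₂⁺)
fluoride: pKₐ(HF) ≈ 3.2
cyanide: pKₐ(HCN) ≈ 9.2 — sp carbon stabilises the charge somewhat, but still a poor LG
amide anion (NH₂⁻): pKₐ(NH₃) ≈ 38 — extremely strong base; never a leaving group

molecular nitrogen (N₂) > water (H₂O) > fluoride > cyanide > amide anion (NH₂⁻)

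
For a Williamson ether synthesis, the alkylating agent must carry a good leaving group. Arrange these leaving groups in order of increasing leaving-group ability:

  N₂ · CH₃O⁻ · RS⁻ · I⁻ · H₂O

CH₃O⁻ < RS⁻ < H₂O < I⁻ < N₂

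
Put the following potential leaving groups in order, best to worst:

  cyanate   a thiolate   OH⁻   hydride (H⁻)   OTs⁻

Rank by basicity of the departing species: weakest base leaves most easily.
OTs⁻: pKₐ(p-CH₃C₆H₄SO₃H (TsOH)) ≈ -2.8
cyanate: pKₐ(HOCN) ≈ 3.5
a thiolate: pKₐ(RSH (a thiol)) ≈ 10.5
OH⁻: pKₐ(H₂O) ≈ 15.7
hydride (H⁻): pKₐ(H₂) ≈ 36

OTs⁻ > cyanate > a thiolate > OH⁻ > hydride (H⁻)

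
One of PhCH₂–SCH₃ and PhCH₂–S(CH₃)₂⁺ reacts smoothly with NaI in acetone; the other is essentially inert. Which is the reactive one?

From PhCH₂–SCH₃ the departing group would be RS⁻ (pKₐ(RSH (a thiol)) ≈ 10.5). Moderately basic; rarely leaves without activation.
From PhCH₂–S(CH₃)₂⁺ the leaving group is SR'₂ (pKₐ(R'₂SH⁺) ≈ -7). Neutral; leaves from a sulfonium salt (R–SR'₂⁺).
(In practice PhCH₂–S(CH₃)₂⁺ is made from PhCH₂–SCH₃ by S-methylation with CH₃I, allowing neutral dimethyl sulfide, rather than methanethiolate, to depart.)

PhCH₂–S(CH₃)₂⁺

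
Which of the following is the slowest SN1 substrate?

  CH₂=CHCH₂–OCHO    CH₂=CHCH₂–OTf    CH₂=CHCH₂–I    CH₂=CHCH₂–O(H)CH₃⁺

CH₂=CHCH₂–OCHO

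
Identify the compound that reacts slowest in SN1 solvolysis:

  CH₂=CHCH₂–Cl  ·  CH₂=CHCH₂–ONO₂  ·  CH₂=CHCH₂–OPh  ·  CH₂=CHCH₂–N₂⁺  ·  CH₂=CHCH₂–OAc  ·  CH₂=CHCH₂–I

Identical carbon frameworks mean the comparison reduces to leaving-group quality.
The more stable X⁻ (or X) is on its own — i.e. the weaker a base it is — the better a leaving group it makes.
CH₂=CHCH₂–N₂⁺ loses N₂: no meaningful conjugate acid; N₂ departs as an exceptionally stable neutral molecule
CH₂=CHCH₂–I loses I⁻: pKₐ(HI) ≈ -10
CH₂=CHCH₂–Cl loses Cl⁻: pKₐ(HCl) ≈ -7
CH₂=CHCH₂–ONO₂ loses NO₃⁻: pKₐ(HNO₃) ≈ -1.3
CH₂=CHCH₂–OAc loses AcO⁻: pKₐ(CH₃COOH) ≈ 4.8
CH₂=CHCH₂–OPh loses PhO⁻: pKₐ(C₆H₅OH (phenol)) ≈ 10

CH₂=CHCH₂–OPh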